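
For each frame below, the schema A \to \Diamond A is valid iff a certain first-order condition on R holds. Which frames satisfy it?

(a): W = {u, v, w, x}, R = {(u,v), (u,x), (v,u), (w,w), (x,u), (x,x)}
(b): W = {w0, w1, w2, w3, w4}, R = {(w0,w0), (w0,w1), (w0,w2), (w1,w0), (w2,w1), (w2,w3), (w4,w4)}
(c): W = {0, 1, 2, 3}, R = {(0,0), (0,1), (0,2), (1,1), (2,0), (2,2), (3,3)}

The schema corresponds to reflexivity: \forall x Rxx.
(a): fails — world u does not see itself.
(b): fails — world w1 does not see itself.
(c): condition met.
Valid on: (c).

(c)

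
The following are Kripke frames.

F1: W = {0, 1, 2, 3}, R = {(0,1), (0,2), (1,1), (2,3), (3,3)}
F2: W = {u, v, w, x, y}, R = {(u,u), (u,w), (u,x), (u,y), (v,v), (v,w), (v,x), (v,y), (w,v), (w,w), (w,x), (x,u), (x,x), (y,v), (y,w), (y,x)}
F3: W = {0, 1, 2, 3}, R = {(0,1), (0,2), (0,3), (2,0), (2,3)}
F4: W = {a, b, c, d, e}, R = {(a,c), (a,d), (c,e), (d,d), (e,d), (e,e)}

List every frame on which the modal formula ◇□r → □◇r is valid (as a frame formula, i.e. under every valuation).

F2

The schema corresponds to convergence: ∀x ∀y ∀z (Rxy ∧ Rxz → ∃w (Ryw ∧ Rzw)).
F1: fails — R02 and R01 but 2 and 1 have no common successor.
F2: ✓.
F3: fails — R02 and R01 but 2 and 1 have no common successor.
F4: fails — Rac and Rad but c and d have no common successor.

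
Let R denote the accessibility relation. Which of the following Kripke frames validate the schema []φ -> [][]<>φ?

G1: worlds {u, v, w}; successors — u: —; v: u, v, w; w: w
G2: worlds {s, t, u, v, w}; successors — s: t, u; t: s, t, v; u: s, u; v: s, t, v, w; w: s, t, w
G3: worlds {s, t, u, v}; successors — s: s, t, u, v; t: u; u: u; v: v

Frame correspondent (Sahlqvist): forall x forall z (x R^2 z -> exists w (xRw & zRw)) — i.e. a generalized confluence (Geach) condition.
G1: fails — vR²u but no t with vRt and uRt.
G2: holds.
G3: holds.

G2, G3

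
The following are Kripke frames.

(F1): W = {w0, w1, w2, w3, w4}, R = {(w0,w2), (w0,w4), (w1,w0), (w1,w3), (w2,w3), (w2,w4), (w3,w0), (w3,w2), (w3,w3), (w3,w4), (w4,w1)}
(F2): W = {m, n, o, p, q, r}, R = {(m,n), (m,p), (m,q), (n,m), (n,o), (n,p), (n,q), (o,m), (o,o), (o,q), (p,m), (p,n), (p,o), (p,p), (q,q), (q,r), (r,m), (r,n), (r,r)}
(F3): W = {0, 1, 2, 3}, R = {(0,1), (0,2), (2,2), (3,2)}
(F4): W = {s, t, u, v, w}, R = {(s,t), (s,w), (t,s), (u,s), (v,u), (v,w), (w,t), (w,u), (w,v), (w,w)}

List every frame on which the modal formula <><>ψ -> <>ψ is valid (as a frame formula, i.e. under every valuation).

This is the axiom for transitivity; its first-order frame correspondent is forall x forall y forall z (Rxy & Ryz -> Rxz).
(F1): fails — Rw1w0 and Rw0w4 but not Rw1w4.
(F2): fails — Rom and Rmn but not Ron.
(F3): condition met.
(F4): fails — Rwt and Rts but not Rws.
Valid on: (F3).

(F3)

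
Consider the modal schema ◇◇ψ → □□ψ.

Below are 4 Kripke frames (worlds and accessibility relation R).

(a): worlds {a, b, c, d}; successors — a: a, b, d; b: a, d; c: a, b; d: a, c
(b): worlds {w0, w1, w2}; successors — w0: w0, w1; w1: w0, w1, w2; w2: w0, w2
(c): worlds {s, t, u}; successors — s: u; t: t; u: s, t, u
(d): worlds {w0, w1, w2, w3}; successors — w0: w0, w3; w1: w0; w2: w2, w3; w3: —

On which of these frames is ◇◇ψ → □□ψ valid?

none

Frame correspondent (Sahlqvist): ∀x ∀y ∀z ((xR²y ∧ xR²z) → ∃w (y = w ∧ z = w)) — i.e. a generalized confluence (Geach) condition.
(a): fails — aR²a, aR²b but a ≠ b.
(b): fails — w0R²w0, w0R²w1 but w0 ≠ w1.
(c): fails — sR²s, sR²t but s ≠ t.
(d): fails — w0R²w0, w0R²w3 but w0 ≠ w3.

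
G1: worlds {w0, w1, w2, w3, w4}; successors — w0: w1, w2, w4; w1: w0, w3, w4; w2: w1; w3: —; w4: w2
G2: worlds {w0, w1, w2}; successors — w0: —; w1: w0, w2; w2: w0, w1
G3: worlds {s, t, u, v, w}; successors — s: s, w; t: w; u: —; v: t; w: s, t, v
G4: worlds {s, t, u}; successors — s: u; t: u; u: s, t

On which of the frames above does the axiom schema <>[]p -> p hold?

G4

The schema corresponds to symmetry: forall x forall y (Rxy -> Ryx).
G1: fails — Rw0w4 but not Rw4w0.
G2: fails — Rw1w0 but not Rw0w1.
G3: fails — Rvt but not Rtv.
G4: holds.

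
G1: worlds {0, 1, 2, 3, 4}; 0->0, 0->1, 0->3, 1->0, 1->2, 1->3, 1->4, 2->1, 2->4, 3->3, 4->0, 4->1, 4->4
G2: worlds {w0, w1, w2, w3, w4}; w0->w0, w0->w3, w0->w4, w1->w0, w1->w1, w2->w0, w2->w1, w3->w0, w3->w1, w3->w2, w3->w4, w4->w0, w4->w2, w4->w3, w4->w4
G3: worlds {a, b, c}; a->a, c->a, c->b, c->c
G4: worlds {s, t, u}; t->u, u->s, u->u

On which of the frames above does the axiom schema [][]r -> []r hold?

G2, G3, G4

This is the axiom for density; its first-order frame correspondent is forall x forall y (Rxy -> exists z (Rxz & Rzy)).
G1: fails — R12 but no z with R1z and Rz2.
G2: satisfies the condition.
G3: satisfies the condition.
G4: satisfies the condition.
Valid on: G2, G3, G4.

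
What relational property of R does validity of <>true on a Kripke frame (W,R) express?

◇⊤ holds at w iff w has a successor, so frame-validity of ◇⊤ is exactly seriality. Equivalently via □A → ◇A:
Suppose □A→◇A is valid. At any x set V(A)=W. Then □A at x, so ◇A at x, so x has a successor.

seriality: forall x exists y Rxy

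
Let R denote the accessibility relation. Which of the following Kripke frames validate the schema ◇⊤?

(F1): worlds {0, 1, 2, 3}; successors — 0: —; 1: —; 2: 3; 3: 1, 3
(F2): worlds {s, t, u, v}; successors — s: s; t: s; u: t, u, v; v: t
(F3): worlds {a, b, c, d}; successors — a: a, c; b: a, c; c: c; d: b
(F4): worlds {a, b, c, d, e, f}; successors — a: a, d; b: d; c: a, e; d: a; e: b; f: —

Frame correspondent (Sahlqvist): ∀x ∃y Rxy — i.e. seriality.
(F1): fails — world 0 has no successor.
(F2): satisfies the condition.
(F3): satisfies the condition.
(F4): fails — world f has no successor.

(F2), (F3)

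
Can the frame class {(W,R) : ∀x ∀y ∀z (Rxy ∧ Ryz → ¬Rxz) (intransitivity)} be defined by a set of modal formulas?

Any modally definable frame class is closed under surjective bounded morphisms.
The 7-cycle (worlds a,b,c,d,e,f,g with a→b→c→d→e→f→g→a) is intransitive. Mapping every world to a single reflexive point • is a surjective bounded morphism; the reflexive point is not intransitive (R••∧R•• but R••).
So no modal formula (or set of formulas) defines exactly the intransitive frames.

No — not modally definable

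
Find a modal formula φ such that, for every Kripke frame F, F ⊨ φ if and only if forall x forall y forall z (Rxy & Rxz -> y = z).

◇r → □r

The condition is partial functionality. The CD schema ◇r → □r defines it.
Suppose ◇r→□r is valid. Take Rxy, Rxz and set V(r)={y}. Then ◇r at x, so □r at x, so r at z, i.e. z=y.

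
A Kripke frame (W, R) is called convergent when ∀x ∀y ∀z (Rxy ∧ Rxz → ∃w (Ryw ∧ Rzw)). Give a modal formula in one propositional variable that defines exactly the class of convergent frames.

This is convergence; the standard corresponding axiom is .2: ◇□s → □◇s.

◇□s → □◇s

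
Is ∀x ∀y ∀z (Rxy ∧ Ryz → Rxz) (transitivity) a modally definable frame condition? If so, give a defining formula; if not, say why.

This is a Sahlqvist condition; the 4 axiom □p → □□p defines it.
Suppose □p→□□p is valid. Take Rxy, Ryz and set V(p)={w : Rxw}. Then □p at x, so □□p at x, so □p at y, so p at z, i.e. Rxz.

Definable; □p → □□p defines it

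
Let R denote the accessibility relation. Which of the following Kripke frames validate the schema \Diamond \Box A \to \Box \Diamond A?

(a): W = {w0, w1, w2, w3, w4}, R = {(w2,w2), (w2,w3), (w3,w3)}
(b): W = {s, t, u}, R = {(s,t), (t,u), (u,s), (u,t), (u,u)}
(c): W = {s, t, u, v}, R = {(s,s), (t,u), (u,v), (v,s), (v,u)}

(a)

This is the axiom for convergence; its first-order frame correspondent is \forall x \forall y \forall z (Rxy \wedge Rxz \to \exists w (Ryw \wedge Rzw)).
(a): condition met.
(b): fails — Rut and Rus but t and s have no common successor.
(c): fails — Rvu and Rvs but u and s have no common successor.
Valid on: (a).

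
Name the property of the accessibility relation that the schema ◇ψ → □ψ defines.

partial functionality

Suppose ◇ψ→□ψ is valid. Take Rxy, Rxz and set V(ψ)={y}. Then ◇ψ at x, so □ψ at x, so ψ at z, i.e. z=y.
Conversely, any frame satisfying ∀x ∀y ∀z (Rxy ∧ Rxz → y = z) validates the schema.
Frame condition: ∀x ∀y ∀z (Rxy ∧ Rxz → y = z).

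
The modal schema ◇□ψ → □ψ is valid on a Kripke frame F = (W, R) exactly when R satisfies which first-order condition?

the Euclidean property

Equivalently (dual form): ◇ψ → □◇ψ.
Suppose ◇ψ→□◇ψ is valid. Take Rxy, Rxz and set V(ψ)={y}. Then ◇ψ at x, so □◇ψ at x, so ◇ψ at z, so some w with Rzw has ψ; w=y, i.e. Rzy. By symmetry of the argument, Ryz.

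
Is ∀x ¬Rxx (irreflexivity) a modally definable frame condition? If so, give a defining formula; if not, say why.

Not definable by any modal formula

If a class were modally definable it would be closed under surjective bounded morphisms (Goldblatt–Thomason).
The 5-cycle (worlds a,b,c,d,e with a→b→c→d→e→a) is irreflexive, and the map sending every world to a single reflexive point • is a surjective bounded morphism (forth: every edge maps to (•,•); back: every world has a successor). So any modal formula valid on the 5-cycle is also valid on the reflexive point, which is not irreflexive.
So the class is not modally definable.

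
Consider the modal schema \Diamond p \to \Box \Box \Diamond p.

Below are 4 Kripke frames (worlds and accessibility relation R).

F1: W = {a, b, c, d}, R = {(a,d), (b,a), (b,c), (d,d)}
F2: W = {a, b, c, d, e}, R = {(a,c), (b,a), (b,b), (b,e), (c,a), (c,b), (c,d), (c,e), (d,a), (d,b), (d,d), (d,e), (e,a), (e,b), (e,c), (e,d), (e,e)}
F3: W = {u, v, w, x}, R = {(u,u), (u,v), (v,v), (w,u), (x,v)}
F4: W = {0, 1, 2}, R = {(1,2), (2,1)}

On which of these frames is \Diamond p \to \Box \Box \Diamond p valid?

Frame correspondent (Sahlqvist): \forall x \forall y \forall z ((xRy \wedge x R^2 z) \to \exists w (y = w \wedge zRw)) — i.e. a generalized confluence (Geach) condition.
F1: fails — bRa, bR²d but no w with a=w and dRw.
F2: fails — aRc, aR²b but no w with c=w and bRw.
F3: fails — uRu, uR²v but no t with u=t and vRt.
F4: satisfies the condition.

F4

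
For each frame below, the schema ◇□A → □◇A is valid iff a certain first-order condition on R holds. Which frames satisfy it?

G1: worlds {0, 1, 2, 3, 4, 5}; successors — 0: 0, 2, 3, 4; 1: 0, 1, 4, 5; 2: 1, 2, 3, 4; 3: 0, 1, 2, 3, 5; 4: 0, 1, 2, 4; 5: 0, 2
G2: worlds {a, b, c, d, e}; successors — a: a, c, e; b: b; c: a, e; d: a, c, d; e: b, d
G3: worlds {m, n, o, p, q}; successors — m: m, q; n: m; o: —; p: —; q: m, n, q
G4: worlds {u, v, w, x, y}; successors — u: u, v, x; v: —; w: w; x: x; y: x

The schema corresponds to convergence: ∀x ∀y ∀z (Rxy ∧ Rxz → ∃w (Ryw ∧ Rzw)).
G1: condition met.
G2: fails — Rae and Raa but e and a have no common successor.
G3: condition met.
G4: fails — Ruv and Ruv but v and v have no common successor.
Valid on: G1, G3.

G1, G3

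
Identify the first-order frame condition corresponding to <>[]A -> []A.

Equivalently (dual form): ◇A → □◇A.
Suppose ◇A→□◇A is valid. Take Rxy, Rxz and set V(A)={y}. Then ◇A at x, so □◇A at x, so ◇A at z, so some w with Rzw has A; w=y, i.e. Rzy. By symmetry of the argument, Ryz.
Conversely, any frame satisfying forall x forall y forall z (Rxy & Rxz -> Ryz) validates the schema.
So the correspondent is the Euclidean property.

the Euclidean property: forall x forall y forall z (Rxy & Rxz -> Ryz)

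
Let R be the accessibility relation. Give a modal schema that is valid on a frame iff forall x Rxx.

□p → p

A defining formula is □p → p (the T axiom).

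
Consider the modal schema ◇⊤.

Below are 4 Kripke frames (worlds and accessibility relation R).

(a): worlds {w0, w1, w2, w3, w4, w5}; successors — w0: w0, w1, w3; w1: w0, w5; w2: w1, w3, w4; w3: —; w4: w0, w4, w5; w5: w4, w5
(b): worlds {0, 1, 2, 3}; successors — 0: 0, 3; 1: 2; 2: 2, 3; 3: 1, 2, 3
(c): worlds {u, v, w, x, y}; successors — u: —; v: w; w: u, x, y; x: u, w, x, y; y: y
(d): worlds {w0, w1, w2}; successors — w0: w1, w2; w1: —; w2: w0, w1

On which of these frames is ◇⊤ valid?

Frame correspondent (Sahlqvist): ∀x ∃y Rxy — i.e. seriality.
(a): fails — world w3 has no successor.
(b): satisfies the condition.
(c): fails — world u has no successor.
(d): fails — world w1 has no successor.

(b)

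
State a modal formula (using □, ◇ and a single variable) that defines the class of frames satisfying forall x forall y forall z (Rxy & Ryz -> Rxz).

The condition is transitivity. The 4 schema □r → □□r defines it.
Suppose □r→□□r is valid. Take Rxy, Ryz and set V(r)={w : Rxw}. Then □r at x, so □□r at x, so □r at y, so r at z, i.e. Rxz.

□r → □□r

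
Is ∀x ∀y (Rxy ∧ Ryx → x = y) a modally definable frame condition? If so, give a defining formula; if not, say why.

Not modally definable

If a class were modally definable it would be closed under surjective bounded morphisms (Goldblatt–Thomason).
The 6-cycle (worlds s,t,u,v,w,x with s→t→u→v→w→x→s) is antisymmetric. Sending even-indexed worlds to a and odd-indexed worlds to b is a surjective bounded morphism onto the two-world frame with a↔b, which is not antisymmetric.
Hence antisymmetry is not modally definable.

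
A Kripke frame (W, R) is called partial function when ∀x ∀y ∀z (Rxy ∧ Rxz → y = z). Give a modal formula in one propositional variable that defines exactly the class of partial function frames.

The condition is partial functionality. The CD schema ◇s → □s defines it.
Suppose ◇s→□s is valid. Take Rxy, Rxz and set V(s)={y}. Then ◇s at x, so □s at x, so s at z, i.e. z=y.

◇s → □s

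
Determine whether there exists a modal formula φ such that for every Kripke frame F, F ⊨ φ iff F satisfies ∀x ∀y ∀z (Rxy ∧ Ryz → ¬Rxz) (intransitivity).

No — not modally definable

Modal frame validity is preserved under surjective bounded morphisms.
The 3-cycle (worlds w0,w1,w2 with w0→w1→w2→w0) is intransitive. Mapping every world to a single reflexive point • is a surjective bounded morphism; the reflexive point is not intransitive (R••∧R•• but R••).
So no modal formula (or set of formulas) defines exactly the intransitive frames.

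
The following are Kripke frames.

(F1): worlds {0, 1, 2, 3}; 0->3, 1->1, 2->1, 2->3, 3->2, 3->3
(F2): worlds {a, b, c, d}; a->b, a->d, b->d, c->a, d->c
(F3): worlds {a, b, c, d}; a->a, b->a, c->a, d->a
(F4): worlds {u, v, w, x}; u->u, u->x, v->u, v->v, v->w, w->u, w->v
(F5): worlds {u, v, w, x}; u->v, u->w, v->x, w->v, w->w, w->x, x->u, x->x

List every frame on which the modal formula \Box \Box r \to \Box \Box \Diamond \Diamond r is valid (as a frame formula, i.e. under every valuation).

(F1), (F3), (F5)

The schema corresponds to a generalized confluence (Geach) condition: \forall x \forall z (x R^2 z \to \exists w (x R^2 w \wedge z R^2 w)).
(F1): condition met.
(F2): fails — aR²d but no w with aR²w and dR²w.
(F3): condition met.
(F4): fails — uR²x but no t with uR²t and xR²t.
(F5): condition met.
Valid on: (F1), (F3), (F5).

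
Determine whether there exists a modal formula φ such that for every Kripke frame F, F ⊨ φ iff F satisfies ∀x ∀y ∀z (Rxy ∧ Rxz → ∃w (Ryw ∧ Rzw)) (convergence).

Definable; ◇□r → □◇r defines it

This is a Sahlqvist condition; the .2 axiom ◇□r → □◇r defines it.
Suppose ◇□r→□◇r is valid. Take Rxy, Rxz and set V(r)={w : Ryw}. Then □r at y so ◇□r at x, so □◇r at x, so ◇r at z, giving w with Rzw and Ryw.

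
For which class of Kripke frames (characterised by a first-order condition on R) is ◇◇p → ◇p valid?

Transitivity

Equivalently (dual form): □p → □□p.
Suppose □p→□□p is valid. Take Rxy, Ryz and set V(p)={w : Rxw}. Then □p at x, so □□p at x, so □p at y, so p at z, i.e. Rxz.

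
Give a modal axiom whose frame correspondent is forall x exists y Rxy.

A defining formula is □ψ → ◇ψ (the D axiom).
Suppose □ψ→◇ψ is valid. At any x set V(ψ)=W. Then □ψ at x, so ◇ψ at x, so x has a successor.

□ψ → ◇ψ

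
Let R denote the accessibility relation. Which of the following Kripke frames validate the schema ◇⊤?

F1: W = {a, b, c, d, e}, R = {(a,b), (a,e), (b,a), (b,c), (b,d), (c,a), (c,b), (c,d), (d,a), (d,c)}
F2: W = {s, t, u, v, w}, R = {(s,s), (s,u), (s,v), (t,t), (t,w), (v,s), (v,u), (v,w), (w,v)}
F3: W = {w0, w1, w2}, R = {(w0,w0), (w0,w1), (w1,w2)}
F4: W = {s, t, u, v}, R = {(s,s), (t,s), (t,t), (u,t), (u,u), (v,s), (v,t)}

The schema corresponds to seriality: ∀x ∃y Rxy.
F1: fails — world e has no successor.
F2: fails — world u has no successor.
F3: fails — world w2 has no successor.
F4: satisfies the condition.
Valid on: F4.

F4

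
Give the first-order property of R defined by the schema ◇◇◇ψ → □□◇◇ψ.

∀x ∀y ∀z ((xR³y ∧ xR²z) → ∃w (y = w ∧ zR²w))

This is a Sahlqvist (Geach-type) schema ◇^3□^0ψ → □^2◇^2ψ.
Minimal-valuation argument: fix x; take any y with xR^3y and any z with xR^2z. Set V(ψ) to the set of worlds R-reachable from y in exactly 0 steps. Then □^0ψ holds at y, so the antecedent holds at x; validity forces ◇^2ψ at z, giving a w with zR^2w and yR^0w.
First-order correspondent: ∀x ∀y ∀z ((xR³y ∧ xR²z) → ∃w (y = w ∧ zR²w)).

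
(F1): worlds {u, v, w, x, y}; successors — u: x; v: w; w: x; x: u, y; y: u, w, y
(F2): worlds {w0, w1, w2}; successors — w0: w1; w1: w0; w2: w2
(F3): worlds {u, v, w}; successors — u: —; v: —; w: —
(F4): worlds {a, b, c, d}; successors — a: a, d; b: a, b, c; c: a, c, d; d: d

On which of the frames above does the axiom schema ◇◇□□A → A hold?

Frame correspondent (Sahlqvist): ∀x ∀y (xR²y → ∃w (yR²w ∧ x = w)) — i.e. a generalized confluence (Geach) condition.
(F1): fails — vR²x but no t with xR²t and v=t.
(F2): satisfies the condition.
(F3): satisfies the condition.
(F4): fails — aR²d but no w with dR²w and a=w.
Valid on: (F2), (F3).

(F2), (F3)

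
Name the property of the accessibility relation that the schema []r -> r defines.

Reflexivity

Suppose □r→r is valid. At any x set V(r)={w : Rxw}. Then □r holds at x, so r holds at x, i.e. Rxx.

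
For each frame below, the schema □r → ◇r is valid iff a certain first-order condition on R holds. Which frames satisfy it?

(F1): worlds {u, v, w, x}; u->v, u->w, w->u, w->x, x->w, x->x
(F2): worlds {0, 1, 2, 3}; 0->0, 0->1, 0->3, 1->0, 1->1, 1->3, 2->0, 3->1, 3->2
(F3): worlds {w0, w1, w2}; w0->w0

This is the axiom for seriality; its first-order frame correspondent is ∀x ∃y Rxy.
(F1): fails — world v has no successor.
(F2): holds.
(F3): fails — world w1 has no successor.
Valid on: (F2).

(F2)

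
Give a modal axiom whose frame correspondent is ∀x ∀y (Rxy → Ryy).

□(□r → r)

A defining formula is □(□r → r) (the T□ axiom).
Suppose □(□r→r) is valid. Take Rxy and set V(r)={w : Ryw}. Then at y, □r holds; since □(□r→r) at x, □r→r at y, so r at y, i.e. Ryy.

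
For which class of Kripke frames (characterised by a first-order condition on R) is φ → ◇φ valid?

reflexivity

This is a form of the T axiom.
Its frame correspondent is reflexivity — ∀x Rxx.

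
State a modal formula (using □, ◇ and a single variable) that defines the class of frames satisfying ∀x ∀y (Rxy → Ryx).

A defining formula is r → □◇r (the B axiom).

r → □◇r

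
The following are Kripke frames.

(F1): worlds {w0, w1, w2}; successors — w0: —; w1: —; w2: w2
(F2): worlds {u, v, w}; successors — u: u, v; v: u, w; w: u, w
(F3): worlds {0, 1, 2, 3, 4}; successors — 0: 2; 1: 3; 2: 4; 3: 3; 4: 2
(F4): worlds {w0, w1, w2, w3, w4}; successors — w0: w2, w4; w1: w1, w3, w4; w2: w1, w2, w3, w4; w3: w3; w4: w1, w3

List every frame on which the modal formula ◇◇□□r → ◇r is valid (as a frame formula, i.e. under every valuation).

This is the axiom for a generalized confluence (Geach) condition; its first-order frame correspondent is ∀x ∀y (xR²y → ∃w (yR²w ∧ xRw)).
(F1): satisfies the condition.
(F2): satisfies the condition.
(F3): fails — 0R²4 but no w with 4R²w and 0Rw.
(F4): fails — w0R²w3 but no w with w3R²w and w0Rw.
Valid on: (F1), (F2).

(F1), (F2)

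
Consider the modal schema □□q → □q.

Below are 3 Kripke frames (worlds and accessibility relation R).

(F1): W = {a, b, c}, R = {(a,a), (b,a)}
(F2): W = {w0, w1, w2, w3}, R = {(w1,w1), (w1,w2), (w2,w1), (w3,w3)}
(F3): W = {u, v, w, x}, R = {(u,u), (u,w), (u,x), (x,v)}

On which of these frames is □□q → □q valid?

The schema corresponds to density: ∀x ∀y (Rxy → ∃z (Rxz ∧ Rzy)).
(F1): holds.
(F2): holds.
(F3): fails — Rxv but no z with Rxz and Rzv.

(F1), (F2)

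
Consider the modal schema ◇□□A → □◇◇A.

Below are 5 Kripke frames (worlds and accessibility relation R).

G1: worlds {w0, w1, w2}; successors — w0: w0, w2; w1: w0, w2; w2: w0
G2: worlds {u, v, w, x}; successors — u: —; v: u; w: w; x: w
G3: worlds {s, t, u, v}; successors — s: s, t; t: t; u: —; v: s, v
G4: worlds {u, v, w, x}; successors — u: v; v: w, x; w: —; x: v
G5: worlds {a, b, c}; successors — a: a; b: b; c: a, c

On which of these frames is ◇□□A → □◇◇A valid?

Frame correspondent (Sahlqvist): ∀x ∀y ∀z ((xRy ∧ xRz) → ∃w (yR²w ∧ zR²w)) — i.e. a generalized confluence (Geach) condition.
G1: satisfies the condition.
G2: fails — vRu, vRu but no t with uR²t and uR²t.
G3: satisfies the condition.
G4: fails — vRw, vRw but no t with wR²t and wR²t.
G5: satisfies the condition.
Valid on: G1, G3, G5.

G1, G3, G5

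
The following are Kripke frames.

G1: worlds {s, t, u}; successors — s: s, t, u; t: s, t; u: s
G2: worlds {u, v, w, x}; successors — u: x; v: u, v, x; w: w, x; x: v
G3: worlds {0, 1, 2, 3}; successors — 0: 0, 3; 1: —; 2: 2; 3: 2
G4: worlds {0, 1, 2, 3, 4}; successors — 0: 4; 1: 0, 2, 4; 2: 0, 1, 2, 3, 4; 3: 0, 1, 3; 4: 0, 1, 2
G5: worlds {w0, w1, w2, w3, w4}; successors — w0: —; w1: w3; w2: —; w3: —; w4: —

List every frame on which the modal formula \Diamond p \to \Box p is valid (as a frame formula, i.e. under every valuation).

This is the axiom for partial functionality; its first-order frame correspondent is \forall x \forall y \forall z (Rxy \wedge Rxz \to y = z).
G1: fails — s sees both s and t.
G2: fails — v sees both u and v.
G3: fails — 0 sees both 0 and 3.
G4: fails — 1 sees both 0 and 2.
G5: condition met.
Valid on: G5.

G5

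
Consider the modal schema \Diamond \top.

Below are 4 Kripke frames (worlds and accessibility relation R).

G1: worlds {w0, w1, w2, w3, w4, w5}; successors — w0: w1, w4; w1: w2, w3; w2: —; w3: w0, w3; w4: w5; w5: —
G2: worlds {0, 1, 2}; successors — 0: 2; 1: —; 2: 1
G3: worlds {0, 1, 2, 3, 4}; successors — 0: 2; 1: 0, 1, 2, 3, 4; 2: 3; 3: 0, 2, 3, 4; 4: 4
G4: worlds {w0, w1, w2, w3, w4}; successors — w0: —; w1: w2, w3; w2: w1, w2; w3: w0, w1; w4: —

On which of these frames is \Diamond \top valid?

G3

This is the axiom for seriality; its first-order frame correspondent is \forall x \exists y Rxy.
G1: fails — world w2 has no successor.
G2: fails — world 1 has no successor.
G3: condition met.
G4: fails — world w0 has no successor.
Valid on: G3.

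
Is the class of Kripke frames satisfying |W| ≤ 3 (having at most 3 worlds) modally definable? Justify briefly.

If a class were modally definable it would be closed under disjoint unions (Goldblatt–Thomason).
Any modal formula valid on each of 4 disjoint one-world frames is valid on their disjoint union (validity is preserved under disjoint unions). Each one-world frame has |W|=1≤3, but the union has |W|=4.
Hence having at most 3 worlds is not modally definable.

No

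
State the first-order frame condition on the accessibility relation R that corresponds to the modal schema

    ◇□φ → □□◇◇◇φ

This is a Sahlqvist (Geach-type) schema ◇^1□^1φ → □^2◇^3φ.
Minimal-valuation argument: fix x; take any y with xR^1y and any z with xR^2z. Set V(φ) to the set of worlds R-reachable from y in exactly 1 step. Then □^1φ holds at y, so the antecedent holds at x; validity forces ◇^3φ at z, giving a w with zR^3w and yR^1w.
First-order correspondent: ∀x ∀y ∀z ((xRy ∧ xR²z) → ∃w (yRw ∧ zR³w)).

∀x ∀y ∀z ((xRy ∧ xR²z) → ∃w (yRw ∧ zR³w))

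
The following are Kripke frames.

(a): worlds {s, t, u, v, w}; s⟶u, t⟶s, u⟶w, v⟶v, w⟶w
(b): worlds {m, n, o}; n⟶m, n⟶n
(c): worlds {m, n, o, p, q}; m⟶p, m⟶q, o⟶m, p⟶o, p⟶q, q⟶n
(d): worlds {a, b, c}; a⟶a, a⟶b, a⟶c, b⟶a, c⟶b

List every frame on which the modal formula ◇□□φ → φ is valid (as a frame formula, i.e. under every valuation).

This is the axiom for a generalized confluence (Geach) condition; its first-order frame correspondent is ∀x ∀y (xRy → ∃w (yR²w ∧ x = w)).
(a): fails — sRu but no w* with uR²w* and s=w*.
(b): fails — nRm but no w with mR²w and n=w.
(c): fails — mRq but no w with qR²w and m=w.
(d): satisfies the condition.
Valid on: (d).

(d)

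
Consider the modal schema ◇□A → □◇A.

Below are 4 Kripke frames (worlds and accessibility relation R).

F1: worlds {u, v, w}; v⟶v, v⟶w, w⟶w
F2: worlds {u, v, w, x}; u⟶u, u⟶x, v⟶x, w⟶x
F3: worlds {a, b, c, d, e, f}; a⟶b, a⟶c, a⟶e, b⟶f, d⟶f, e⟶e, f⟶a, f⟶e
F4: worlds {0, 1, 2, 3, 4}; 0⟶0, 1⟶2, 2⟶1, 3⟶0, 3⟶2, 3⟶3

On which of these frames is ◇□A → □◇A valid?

The schema corresponds to convergence: ∀x ∀y ∀z (Rxy ∧ Rxz → ∃w (Ryw ∧ Rzw)).
F1: condition met.
F2: fails — Rux and Rux but x and x have no common successor.
F3: fails — Rab and Rae but b and e have no common successor.
F4: fails — R32 and R33 but 2 and 3 have no common successor.
Valid on: F1.

F1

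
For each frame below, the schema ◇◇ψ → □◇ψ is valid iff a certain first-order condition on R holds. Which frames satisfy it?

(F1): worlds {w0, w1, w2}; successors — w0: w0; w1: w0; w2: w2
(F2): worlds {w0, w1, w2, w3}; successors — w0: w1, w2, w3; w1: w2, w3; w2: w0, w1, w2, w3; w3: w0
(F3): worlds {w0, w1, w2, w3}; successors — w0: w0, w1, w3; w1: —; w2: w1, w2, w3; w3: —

The schema corresponds to a generalized confluence (Geach) condition: ∀x ∀y ∀z ((xR²y ∧ xRz) → ∃w (y = w ∧ zRw)).
(F1): ✓.
(F2): fails — w0R²w0, w0Rw1 but no w with w0=w and w1Rw.
(F3): fails — w0R²w0, w0Rw1 but no w with w0=w and w1Rw.

(F1)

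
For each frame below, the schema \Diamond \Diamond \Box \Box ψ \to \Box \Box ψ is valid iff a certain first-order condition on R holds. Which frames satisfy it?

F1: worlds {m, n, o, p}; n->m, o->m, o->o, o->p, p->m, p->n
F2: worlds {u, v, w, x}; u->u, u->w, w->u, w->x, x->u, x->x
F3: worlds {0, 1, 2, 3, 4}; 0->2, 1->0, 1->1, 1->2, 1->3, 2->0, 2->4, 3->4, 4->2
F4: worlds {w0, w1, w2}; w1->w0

Frame correspondent (Sahlqvist): \forall x \forall y \forall z ((x R^2 y \wedge x R^2 z) \to \exists w (y R^2 w \wedge z = w)) — i.e. a generalized confluence (Geach) condition.
F1: fails — oR²m, oR²m but no w with mR²w and m=w.
F2: holds.
F3: fails — 1R²0, 1R²1 but no w with 0R²w and 1=w.
F4: holds.
Valid on: F2, F4.

F2, F4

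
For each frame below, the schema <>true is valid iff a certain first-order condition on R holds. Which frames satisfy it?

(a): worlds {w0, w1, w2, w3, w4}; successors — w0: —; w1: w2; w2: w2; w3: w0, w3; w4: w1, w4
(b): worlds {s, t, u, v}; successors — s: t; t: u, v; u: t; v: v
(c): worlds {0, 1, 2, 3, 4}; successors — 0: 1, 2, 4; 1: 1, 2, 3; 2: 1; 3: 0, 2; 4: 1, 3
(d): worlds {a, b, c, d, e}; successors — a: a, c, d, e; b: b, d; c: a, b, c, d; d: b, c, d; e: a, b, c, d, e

This is the axiom for seriality; its first-order frame correspondent is forall x exists y Rxy.
(a): fails — world w0 has no successor.
(b): condition met.
(c): condition met.
(d): condition met.

(b), (c), (d)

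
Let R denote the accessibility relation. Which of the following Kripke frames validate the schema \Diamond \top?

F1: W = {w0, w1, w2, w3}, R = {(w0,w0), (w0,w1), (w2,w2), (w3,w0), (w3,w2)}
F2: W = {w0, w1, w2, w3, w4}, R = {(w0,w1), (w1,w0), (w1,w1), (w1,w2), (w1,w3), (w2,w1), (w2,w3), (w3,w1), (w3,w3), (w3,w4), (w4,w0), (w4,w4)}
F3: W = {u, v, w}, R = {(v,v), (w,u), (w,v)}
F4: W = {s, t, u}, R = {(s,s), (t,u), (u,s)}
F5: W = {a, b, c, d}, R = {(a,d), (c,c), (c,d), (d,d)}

F2, F4

This is the axiom for seriality; its first-order frame correspondent is \forall x \exists y Rxy.
F1: fails — world w1 has no successor.
F2: satisfies the condition.
F3: fails — world u has no successor.
F4: satisfies the condition.
F5: fails — world b has no successor.
Valid on: F2, F4.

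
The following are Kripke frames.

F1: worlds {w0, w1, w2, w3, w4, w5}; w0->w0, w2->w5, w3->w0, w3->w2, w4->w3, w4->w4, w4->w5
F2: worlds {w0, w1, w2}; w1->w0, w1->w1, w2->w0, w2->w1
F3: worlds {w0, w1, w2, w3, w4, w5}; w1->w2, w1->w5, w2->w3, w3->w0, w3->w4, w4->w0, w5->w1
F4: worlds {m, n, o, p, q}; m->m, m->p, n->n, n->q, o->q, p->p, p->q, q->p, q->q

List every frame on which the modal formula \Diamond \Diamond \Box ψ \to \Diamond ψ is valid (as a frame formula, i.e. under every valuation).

F4

Frame correspondent (Sahlqvist): \forall x \forall y (x R^2 y \to \exists w (yRw \wedge xRw)) — i.e. a generalized confluence (Geach) condition.
F1: fails — w3R²w5 but no w with w5Rw and w3Rw.
F2: fails — w1R²w0 but no w with w0Rw and w1Rw.
F3: fails — w1R²w3 but no w with w3Rw and w1Rw.
F4: holds.
Valid on: F4.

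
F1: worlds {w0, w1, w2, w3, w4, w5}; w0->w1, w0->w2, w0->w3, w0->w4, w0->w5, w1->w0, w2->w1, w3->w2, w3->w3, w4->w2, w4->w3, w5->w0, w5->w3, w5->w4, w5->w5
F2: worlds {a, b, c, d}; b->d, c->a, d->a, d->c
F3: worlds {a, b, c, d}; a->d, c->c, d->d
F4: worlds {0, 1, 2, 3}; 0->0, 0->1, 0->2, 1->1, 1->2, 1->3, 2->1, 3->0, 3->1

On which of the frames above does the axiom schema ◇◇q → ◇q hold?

F3

The schema corresponds to transitivity: ∀x ∀y ∀z (Rxy ∧ Ryz → Rxz).
F1: fails — Rw1w0 and Rw0w4 but not Rw1w4.
F2: fails — Rbd and Rda but not Rba.
F3: satisfies the condition.
F4: fails — R01 and R13 but not R03.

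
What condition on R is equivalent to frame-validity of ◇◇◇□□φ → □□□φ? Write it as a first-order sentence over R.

This is a Sahlqvist (Geach-type) schema ◇^3□^2φ → □^3◇^0φ.
Minimal-valuation argument: fix x; take any y with xR^3y and any z with xR^3z. Set V(φ) to the set of worlds R-reachable from y in exactly 2 steps. Then □^2φ holds at y, so the antecedent holds at x; validity forces ◇^0φ at z, giving a w with zR^0w and yR^2w.
First-order correspondent: ∀x ∀y ∀z ((xR³y ∧ xR³z) → ∃w (yR²w ∧ z = w)).

∀x ∀y ∀z ((xR³y ∧ xR³z) → ∃w (yR²w ∧ z = w))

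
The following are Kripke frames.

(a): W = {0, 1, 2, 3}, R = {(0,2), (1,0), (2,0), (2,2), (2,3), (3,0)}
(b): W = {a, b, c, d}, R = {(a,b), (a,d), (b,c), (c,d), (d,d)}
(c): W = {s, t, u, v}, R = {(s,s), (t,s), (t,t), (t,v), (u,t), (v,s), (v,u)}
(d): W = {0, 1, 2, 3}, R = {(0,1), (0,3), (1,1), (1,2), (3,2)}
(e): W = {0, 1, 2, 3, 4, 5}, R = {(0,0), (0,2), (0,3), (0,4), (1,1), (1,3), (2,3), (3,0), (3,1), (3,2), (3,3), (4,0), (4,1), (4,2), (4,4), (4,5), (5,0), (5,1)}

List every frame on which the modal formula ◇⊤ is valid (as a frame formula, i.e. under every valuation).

This is the axiom for seriality; its first-order frame correspondent is ∀x ∃y Rxy.
(a): holds.
(b): holds.
(c): holds.
(d): fails — world 2 has no successor.
(e): holds.

(a), (b), (c), (e)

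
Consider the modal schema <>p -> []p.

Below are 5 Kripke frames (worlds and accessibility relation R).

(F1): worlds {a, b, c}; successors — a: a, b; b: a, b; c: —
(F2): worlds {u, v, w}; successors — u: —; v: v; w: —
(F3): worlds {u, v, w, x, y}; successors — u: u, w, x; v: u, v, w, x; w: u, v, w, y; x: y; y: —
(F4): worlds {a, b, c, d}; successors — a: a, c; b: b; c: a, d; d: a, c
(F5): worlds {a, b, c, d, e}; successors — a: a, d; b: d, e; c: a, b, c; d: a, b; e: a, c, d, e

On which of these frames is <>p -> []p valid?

The schema corresponds to partial functionality: forall x forall y forall z (Rxy & Rxz -> y = z).
(F1): fails — a sees both a and b.
(F2): holds.
(F3): fails — u sees both u and w.
(F4): fails — a sees both a and c.
(F5): fails — a sees both a and d.
Valid on: (F2).

(F2)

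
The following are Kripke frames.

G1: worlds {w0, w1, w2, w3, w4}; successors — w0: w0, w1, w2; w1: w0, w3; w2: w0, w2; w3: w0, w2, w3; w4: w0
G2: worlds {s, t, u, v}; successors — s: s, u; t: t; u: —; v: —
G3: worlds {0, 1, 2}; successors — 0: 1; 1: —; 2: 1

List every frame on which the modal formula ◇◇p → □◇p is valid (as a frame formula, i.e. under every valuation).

G3

Frame correspondent (Sahlqvist): ∀x ∀y ∀z ((xR²y ∧ xRz) → ∃w (y = w ∧ zRw)) — i.e. a generalized confluence (Geach) condition.
G1: fails — w0R²w1, w0Rw1 but no w with w1=w and w1Rw.
G2: fails — sR²s, sRu but no w with s=w and uRw.
G3: satisfies the condition.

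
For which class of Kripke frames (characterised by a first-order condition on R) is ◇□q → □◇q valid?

Suppose ◇□q→□◇q is valid. Take Rxy, Rxz and set V(q)={w : Ryw}. Then □q at y so ◇□q at x, so □◇q at x, so ◇q at z, giving w with Rzw and Ryw.
Conversely, any frame satisfying ∀x ∀y ∀z (Rxy ∧ Rxz → ∃w (Ryw ∧ Rzw)) validates the schema.
Frame condition: ∀x ∀y ∀z (Rxy ∧ Rxz → ∃w (Ryw ∧ Rzw)).

convergence: ∀x ∀y ∀z (Rxy ∧ Rxz → ∃w (Ryw ∧ Rzw))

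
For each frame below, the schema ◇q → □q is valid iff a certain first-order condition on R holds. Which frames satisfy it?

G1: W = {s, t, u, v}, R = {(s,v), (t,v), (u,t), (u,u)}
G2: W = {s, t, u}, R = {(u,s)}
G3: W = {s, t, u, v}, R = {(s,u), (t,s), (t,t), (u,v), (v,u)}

This is the axiom for partial functionality; its first-order frame correspondent is ∀x ∀y ∀z (Rxy ∧ Rxz → y = z).
G1: fails — u sees both t and u.
G2: holds.
G3: fails — t sees both s and t.

G2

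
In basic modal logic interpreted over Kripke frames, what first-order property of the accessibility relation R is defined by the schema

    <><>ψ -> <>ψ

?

Equivalently (dual form): □ψ → □□ψ.
Suppose □ψ→□□ψ is valid. Take Rxy, Ryz and set V(ψ)={w : Rxw}. Then □ψ at x, so □□ψ at x, so □ψ at y, so ψ at z, i.e. Rxz.
Conversely, any frame satisfying forall x forall y forall z (Rxy & Ryz -> Rxz) validates the schema.
Frame condition: forall x forall y forall z (Rxy & Ryz -> Rxz).

transitivity: forall x forall y forall z (Rxy & Ryz -> Rxz)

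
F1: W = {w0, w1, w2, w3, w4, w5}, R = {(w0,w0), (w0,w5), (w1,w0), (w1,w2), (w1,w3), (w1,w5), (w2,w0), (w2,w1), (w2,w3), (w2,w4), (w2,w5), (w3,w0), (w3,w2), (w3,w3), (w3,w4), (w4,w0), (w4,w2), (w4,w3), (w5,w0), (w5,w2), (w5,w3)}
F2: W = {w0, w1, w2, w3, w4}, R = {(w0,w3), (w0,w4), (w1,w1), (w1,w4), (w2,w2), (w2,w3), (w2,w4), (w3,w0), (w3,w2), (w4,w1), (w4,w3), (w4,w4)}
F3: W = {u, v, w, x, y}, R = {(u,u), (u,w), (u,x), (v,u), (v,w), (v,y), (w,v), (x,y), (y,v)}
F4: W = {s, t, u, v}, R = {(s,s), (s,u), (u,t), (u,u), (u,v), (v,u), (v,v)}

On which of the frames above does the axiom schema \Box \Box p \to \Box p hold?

The schema corresponds to density: \forall x \forall y (Rxy \to \exists z (Rxz \wedge Rzy)).
F1: fails — Rw2w1 but no z with Rw2z and Rzw1.
F2: fails — Rw3w0 but no z with Rw3z and Rzw0.
F3: fails — Rwv but no z with Rwz and Rzv.
F4: condition met.
Valid on: F4.

F4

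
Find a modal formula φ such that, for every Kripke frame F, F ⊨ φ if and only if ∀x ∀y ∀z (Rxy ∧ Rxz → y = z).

◇ψ → □ψ

This is partial functionality; the standard corresponding axiom is CD: ◇ψ → □ψ.
Suppose ◇ψ→□ψ is valid. Take Rxy, Rxz and set V(ψ)={y}. Then ◇ψ at x, so □ψ at x, so ψ at z, i.e. z=y.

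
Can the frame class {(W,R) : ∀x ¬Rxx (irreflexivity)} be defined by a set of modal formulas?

Modal frame validity is preserved under surjective bounded morphisms.
The 3-cycle (worlds w0,w1,w2 with w0→w1→w2→w0) is irreflexive, and the map sending every world to a single reflexive point • is a surjective bounded morphism (forth: every edge maps to (•,•); back: every world has a successor). So any modal formula valid on the 3-cycle is also valid on the reflexive point, which is not irreflexive.
So the class is not modally definable.

No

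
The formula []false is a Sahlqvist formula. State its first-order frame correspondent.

□⊥ is valid iff no world has any successor (otherwise □⊥ fails at any world with one).
Conversely, on a frame with emptiness of R the schema holds at every world under every valuation.
So the correspondent is emptiness of R.

emptiness of R: forall x forall y ~Rxy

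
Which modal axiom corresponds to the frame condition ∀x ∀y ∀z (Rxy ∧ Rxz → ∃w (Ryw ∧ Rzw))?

◇□q → □◇q

This is convergence; the standard corresponding axiom is .2: ◇□q → □◇q.
Suppose ◇□q→□◇q is valid. Take Rxy, Rxz and set V(q)={w : Ryw}. Then □q at y so ◇□q at x, so □◇q at x, so ◇q at z, giving w with Rzw and Ryw.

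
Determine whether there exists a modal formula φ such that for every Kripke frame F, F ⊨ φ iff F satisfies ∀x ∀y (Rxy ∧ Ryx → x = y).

Not modally definable

If a class were modally definable it would be closed under surjective bounded morphisms (Goldblatt–Thomason).
The 8-cycle (worlds 0,1,2,3,4,5,6,7 with 0→1→2→3→4→5→6→7→0) is antisymmetric. Sending even-indexed worlds to a and odd-indexed worlds to b is a surjective bounded morphism onto the two-world frame with a↔b, which is not antisymmetric.
Hence antisymmetry is not modally definable.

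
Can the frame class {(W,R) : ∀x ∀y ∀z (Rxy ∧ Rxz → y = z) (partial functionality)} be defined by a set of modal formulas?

Definable; ◇q → □q defines it

The condition is partial functionality. A defining modal formula is ◇q → □q.
Suppose ◇q→□q is valid. Take Rxy, Rxz and set V(q)={y}. Then ◇q at x, so □q at x, so q at z, i.e. z=y.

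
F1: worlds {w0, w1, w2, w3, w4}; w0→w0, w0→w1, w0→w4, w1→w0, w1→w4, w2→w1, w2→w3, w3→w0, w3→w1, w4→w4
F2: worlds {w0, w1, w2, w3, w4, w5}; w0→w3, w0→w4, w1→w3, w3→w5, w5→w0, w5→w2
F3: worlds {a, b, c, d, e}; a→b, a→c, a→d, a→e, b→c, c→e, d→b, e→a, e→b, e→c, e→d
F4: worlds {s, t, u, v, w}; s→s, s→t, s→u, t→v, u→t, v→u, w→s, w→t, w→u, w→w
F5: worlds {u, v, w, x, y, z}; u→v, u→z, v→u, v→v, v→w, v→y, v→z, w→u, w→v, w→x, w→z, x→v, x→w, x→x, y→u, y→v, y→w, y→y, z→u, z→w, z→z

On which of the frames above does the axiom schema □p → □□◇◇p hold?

The schema corresponds to a generalized confluence (Geach) condition: ∀x ∀z (xR²z → ∃w (xRw ∧ zR²w)).
F1: fails — w2R²w4 but no w with w2Rw and w4R²w.
F2: fails — w3R²w2 but no w with w3Rw and w2R²w.
F3: fails — cR²c but no w with cRw and cR²w.
F4: fails — sR²u but no w* with sRw* and uR²w*.
F5: condition met.
Valid on: F5.

F5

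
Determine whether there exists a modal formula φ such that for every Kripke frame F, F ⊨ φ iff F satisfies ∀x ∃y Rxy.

Yes: it is seriality, defined by the D schema □r → ◇r.

Yes, by □r → ◇r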